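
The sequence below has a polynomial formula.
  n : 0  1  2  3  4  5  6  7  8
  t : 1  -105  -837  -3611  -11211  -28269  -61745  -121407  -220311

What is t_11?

Δ: -106, -732, -2774, -7600, -17058, -33476, -59662, -98904
Δ²: -626, -2042, -4826, -9458, -16418, -26186, -39242
Δ³: -1416, -2784, -4632, -6960, -9768, -13056
Δ⁴: -1368, -1848, -2328, -2808, -3288
Δ⁵: -480, -480, -480, -480
The fifth differences are constant (-480).
-3288 − 480 = -3768;  -13056 − 3768 = -16824;  -39242 − 16824 = -56066;  -98904 − 56066 = -154970;  -220311 − 154970 = -375281
-3768 − 480 = -4248;  -16824 − 4248 = -21072;  -56066 − 21072 = -77138;  -154970 − 77138 = -232108;  -375281 − 232108 = -607389
-4248 − 480 = -4728;  -21072 − 4728 = -25800;  -77138 − 25800 = -102938;  -232108 − 102938 = -335046;  -607389 − 335046 = -942435

-942435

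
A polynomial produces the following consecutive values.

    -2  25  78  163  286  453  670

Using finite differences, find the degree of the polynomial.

3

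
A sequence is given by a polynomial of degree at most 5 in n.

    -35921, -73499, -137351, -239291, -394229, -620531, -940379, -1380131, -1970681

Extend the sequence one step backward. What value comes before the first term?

First differences: -37578  -63852  -101940  -154938  -226302  -319848  -439752  -590550
Second differences: -26274  -38088  -52998  -71364  -93546  -119904  -150798
Third differences: -11814  -14910  -18366  -22182  -26358  -30894
Fourth differences: -3096  -3456  -3816  -4176  -4536
Fifth differences: -360  -360  -360  -360
The fifth differences are constant at -360.
Work back: -3096 + 360 = -2736;  -11814 + 2736 = -9078;  -26274 + 9078 = -17196;  -37578 + 17196 = -20382;  -35921 + 20382 = -15539

-15539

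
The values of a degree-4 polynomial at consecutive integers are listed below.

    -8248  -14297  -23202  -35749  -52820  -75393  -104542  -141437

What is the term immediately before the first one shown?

-4365

Δ: -6049  -8905  -12547  -17071  -22573  -29149  -36895
Δ²: -2856  -3642  -4524  -5502  -6576  -7746
Δ³: -786  -882  -978  -1074  -1170
Δ⁴: -96  -96  -96  -96
The fourth differences are constant at -96.
Work back: -786 + 96 = -690;  -2856 + 690 = -2166;  -6049 + 2166 = -3883;  -8248 + 3883 = -4365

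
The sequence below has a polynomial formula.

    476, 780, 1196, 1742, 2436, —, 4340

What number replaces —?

3296

Using the first 5 terms:
First differences: 304, 416, 546, 694
Second differences: 112, 130, 148
Third differences: 18, 18
Constant third difference = 18.
Extend forward: 148 + 18 = 166;  694 + 166 = 860;  2436 + 860 = 3296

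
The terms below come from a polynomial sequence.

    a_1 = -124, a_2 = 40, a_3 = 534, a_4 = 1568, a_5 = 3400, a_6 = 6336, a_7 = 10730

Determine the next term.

16984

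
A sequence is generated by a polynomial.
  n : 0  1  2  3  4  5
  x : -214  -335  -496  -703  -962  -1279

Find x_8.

-2638

Δ: -121, -161, -207, -259, -317
Δ²: -40, -46, -52, -58
Δ³: -6, -6, -6
The third differences are constant (-6).
-58 − 6 = -64;  -317 − 64 = -381;  -1279 − 381 = -1660
-64 − 6 = -70;  -381 − 70 = -451;  -1660 − 451 = -2111
-70 − 6 = -76;  -451 − 76 = -527;  -2111 − 527 = -2638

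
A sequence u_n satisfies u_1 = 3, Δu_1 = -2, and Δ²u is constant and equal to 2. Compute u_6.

Build the table forward from the leading diagonal:
D2: 2, 2, 2, 2, 2, 2
D1: -2, 0, 2, 4, 6, 8
u: 3, 1, 1, 3, 7, 13

13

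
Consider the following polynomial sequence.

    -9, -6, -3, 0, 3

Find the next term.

6

D1: 3 , 3 , 3 , 3
Constant first difference = 3, so extend:
3 + 3 = 6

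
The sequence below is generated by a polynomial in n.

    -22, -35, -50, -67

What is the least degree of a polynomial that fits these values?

2

First differences: -13, -15, -17
Second differences: -2, -2
The second differences are constant, so the polynomial has degree 2.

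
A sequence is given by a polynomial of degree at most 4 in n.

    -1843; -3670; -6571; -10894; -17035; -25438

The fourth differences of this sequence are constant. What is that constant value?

D1: -1827, -2901, -4323, -6141, -8403
D2: -1074, -1422, -1818, -2262
D3: -348, -396, -444
D4: -48, -48

-48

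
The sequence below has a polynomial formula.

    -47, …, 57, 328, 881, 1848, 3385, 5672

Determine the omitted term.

-40

Using the last 6 terms:
271  553  967  1537  2287
282  414  570  750
132  156  180
24  24
Constant fourth difference = 24.
Extend backward: 132 − 24 = 108;  282 − 108 = 174;  271 − 174 = 97;  57 − 97 = -40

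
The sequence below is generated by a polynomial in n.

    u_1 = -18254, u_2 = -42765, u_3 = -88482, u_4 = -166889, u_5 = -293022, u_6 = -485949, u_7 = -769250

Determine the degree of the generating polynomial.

5

D1: -24511, -45717, -78407, -126133, -192927, -283301
D2: -21206, -32690, -47726, -66794, -90374
D3: -11484, -15036, -19068, -23580
D4: -3552, -4032, -4512
D5: -480, -480
The fifth differences are constant, so the polynomial has degree 5.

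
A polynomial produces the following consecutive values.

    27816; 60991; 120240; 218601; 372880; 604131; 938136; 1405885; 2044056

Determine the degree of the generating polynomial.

D1: 33175, 59249, 98361, 154279, 231251, 334005, 467749, 638171
D2: 26074, 39112, 55918, 76972, 102754, 133744, 170422
D3: 13038, 16806, 21054, 25782, 30990, 36678
D4: 3768, 4248, 4728, 5208, 5688
D5: 480, 480, 480, 480
The fifth differences are constant, so the polynomial has degree 5.

5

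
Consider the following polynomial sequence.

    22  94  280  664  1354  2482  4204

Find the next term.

First differences: 72, 186, 384, 690, 1128, 1722
Second differences: 114, 198, 306, 438, 594
Third differences: 84, 108, 132, 156
Fourth differences: 24, 24, 24
Constant fourth difference = 24, so extend:
156 + 24 = 180;  594 + 180 = 774;  1722 + 774 = 2496;  4204 + 2496 = 6700

6700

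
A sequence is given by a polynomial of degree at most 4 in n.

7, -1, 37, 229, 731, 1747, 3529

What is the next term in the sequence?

6377

Δ: -8  38  192  502  1016  1782
Δ²: 46  154  310  514  766
Δ³: 108  156  204  252
Δ⁴: 48  48  48
Fourth differences constant at 48.
252 + 48 = 300;  766 + 300 = 1066;  1782 + 1066 = 2848;  3529 + 2848 = 6377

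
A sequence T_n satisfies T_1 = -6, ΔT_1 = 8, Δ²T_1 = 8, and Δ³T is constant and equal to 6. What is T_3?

18

Build the table forward from the leading diagonal:
Third differences: 6, 6, 6
Second differences: 8, 14, 20
First differences: 8, 16, 30
T: -6, 2, 18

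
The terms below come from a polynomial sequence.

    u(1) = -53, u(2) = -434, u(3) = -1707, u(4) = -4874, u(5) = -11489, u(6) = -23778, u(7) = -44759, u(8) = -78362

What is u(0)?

D1: -381  -1273  -3167  -6615  -12289  -20981  -33603
D2: -892  -1894  -3448  -5674  -8692  -12622
D3: -1002  -1554  -2226  -3018  -3930
D4: -552  -672  -792  -912
D5: -120  -120  -120
The fifth differences are constant at -120.
Work back: -552 + 120 = -432;  -1002 + 432 = -570;  -892 + 570 = -322;  -381 + 322 = -59;  -53 + 59 = 6

6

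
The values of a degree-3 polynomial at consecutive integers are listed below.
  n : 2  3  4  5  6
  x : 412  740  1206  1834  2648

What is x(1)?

Δ: 328  466  628  814
Δ²: 138  162  186
Δ³: 24  24
The third differences are constant at 24.
Work back: 138 − 24 = 114;  328 − 114 = 214;  412 − 214 = 198

198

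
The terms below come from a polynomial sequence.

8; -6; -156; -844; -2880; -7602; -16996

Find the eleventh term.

Δ: -14  -150  -688  -2036  -4722  -9394
Δ²: -136  -538  -1348  -2686  -4672
Δ³: -402  -810  -1338  -1986
Δ⁴: -408  -528  -648
Δ⁵: -120  -120
Constant fifth difference = -120, so extend:
-648 − 120 = -768;  -1986 − 768 = -2754;  -4672 − 2754 = -7426;  -9394 − 7426 = -16820;  -16996 − 16820 = -33816
-768 − 120 = -888;  -2754 − 888 = -3642;  -7426 − 3642 = -11068;  -16820 − 11068 = -27888;  -33816 − 27888 = -61704
-888 − 120 = -1008;  -3642 − 1008 = -4650;  -11068 − 4650 = -15718;  -27888 − 15718 = -43606;  -61704 − 43606 = -105310
-1008 − 120 = -1128;  -4650 − 1128 = -5778;  -15718 − 5778 = -21496;  -43606 − 21496 = -65102;  -105310 − 65102 = -170412

-170412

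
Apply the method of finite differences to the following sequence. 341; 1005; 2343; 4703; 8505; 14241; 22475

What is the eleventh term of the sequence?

D1: 664  1338  2360  3802  5736  8234
D2: 674  1022  1442  1934  2498
D3: 348  420  492  564
D4: 72  72  72
The fourth differences are constant (72).
564 + 72 = 636;  2498 + 636 = 3134;  8234 + 3134 = 11368;  22475 + 11368 = 33843
636 + 72 = 708;  3134 + 708 = 3842;  11368 + 3842 = 15210;  33843 + 15210 = 49053
708 + 72 = 780;  3842 + 780 = 4622;  15210 + 4622 = 19832;  49053 + 19832 = 68885
780 + 72 = 852;  4622 + 852 = 5474;  19832 + 5474 = 25306;  68885 + 25306 = 94191

94191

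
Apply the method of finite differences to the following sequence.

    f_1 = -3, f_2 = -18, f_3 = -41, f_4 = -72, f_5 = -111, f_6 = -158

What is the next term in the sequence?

Δ: -15, -23, -31, -39, -47
Δ²: -8, -8, -8, -8
Second differences constant at -8.
-47 − 8 = -55;  -158 − 55 = -213

-213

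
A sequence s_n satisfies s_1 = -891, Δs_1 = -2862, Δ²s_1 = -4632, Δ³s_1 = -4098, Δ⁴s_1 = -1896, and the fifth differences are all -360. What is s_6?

-112341

Build the table forward from the leading diagonal:
Δ⁵: -360, -360, -360, -360, -360, -360
Δ⁴: -1896, -2256, -2616, -2976, -3336, -3696
Δ³: -4098, -5994, -8250, -10866, -13842, -17178
Δ²: -4632, -8730, -14724, -22974, -33840, -47682
Δ: -2862, -7494, -16224, -30948, -53922, -87762
s: -891, -3753, -11247, -27471, -58419, -112341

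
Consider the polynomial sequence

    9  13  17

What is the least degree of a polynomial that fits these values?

Δ: 4, 4
The first differences are constant, so the polynomial has degree 1.

1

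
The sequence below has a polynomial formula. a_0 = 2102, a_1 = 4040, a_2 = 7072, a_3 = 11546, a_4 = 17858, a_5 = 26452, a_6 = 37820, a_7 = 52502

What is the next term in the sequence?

71086

Δ: 1938, 3032, 4474, 6312, 8594, 11368, 14682
Δ²: 1094, 1442, 1838, 2282, 2774, 3314
Δ³: 348, 396, 444, 492, 540
Δ⁴: 48, 48, 48, 48
Constant fourth difference = 48, so extend:
540 + 48 = 588;  3314 + 588 = 3902;  14682 + 3902 = 18584;  52502 + 18584 = 71086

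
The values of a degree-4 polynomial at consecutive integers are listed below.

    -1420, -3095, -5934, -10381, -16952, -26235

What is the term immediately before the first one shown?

First differences: -1675, -2839, -4447, -6571, -9283
Second differences: -1164, -1608, -2124, -2712
Third differences: -444, -516, -588
Fourth differences: -72, -72
The fourth differences are constant at -72.
Work back: -444 + 72 = -372;  -1164 + 372 = -792;  -1675 + 792 = -883;  -1420 + 883 = -537

-537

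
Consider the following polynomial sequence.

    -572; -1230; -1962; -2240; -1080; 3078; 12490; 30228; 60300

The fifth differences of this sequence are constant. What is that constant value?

Δ: -658, -732, -278, 1160, 4158, 9412, 17738, 30072
Δ²: -74, 454, 1438, 2998, 5254, 8326, 12334
Δ³: 528, 984, 1560, 2256, 3072, 4008
Δ⁴: 456, 576, 696, 816, 936
Δ⁵: 120, 120, 120, 120

120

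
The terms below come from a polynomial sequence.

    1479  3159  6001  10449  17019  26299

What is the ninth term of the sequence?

77359

D1: 1680 , 2842 , 4448 , 6570 , 9280
D2: 1162 , 1606 , 2122 , 2710
D3: 444 , 516 , 588
D4: 72 , 72
Constant fourth difference = 72, so extend:
588 + 72 = 660;  2710 + 660 = 3370;  9280 + 3370 = 12650;  26299 + 12650 = 38949
660 + 72 = 732;  3370 + 732 = 4102;  12650 + 4102 = 16752;  38949 + 16752 = 55701
732 + 72 = 804;  4102 + 804 = 4906;  16752 + 4906 = 21658;  55701 + 21658 = 77359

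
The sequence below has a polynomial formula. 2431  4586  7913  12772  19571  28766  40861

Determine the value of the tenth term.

2155 , 3327 , 4859 , 6799 , 9195 , 12095
1172 , 1532 , 1940 , 2396 , 2900
360 , 408 , 456 , 504
48 , 48 , 48
Constant fourth difference = 48, so extend:
504 + 48 = 552;  2900 + 552 = 3452;  12095 + 3452 = 15547;  40861 + 15547 = 56408
552 + 48 = 600;  3452 + 600 = 4052;  15547 + 4052 = 19599;  56408 + 19599 = 76007
600 + 48 = 648;  4052 + 648 = 4700;  19599 + 4700 = 24299;  76007 + 24299 = 100306

100306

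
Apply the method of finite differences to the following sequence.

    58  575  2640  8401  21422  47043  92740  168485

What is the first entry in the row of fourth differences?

1416

D1: 517, 2065, 5761, 13021, 25621, 45697, 75745
D2: 1548, 3696, 7260, 12600, 20076, 30048
D3: 2148, 3564, 5340, 7476, 9972
D4: 1416, 1776, 2136, 2496
D5: 360, 360, 360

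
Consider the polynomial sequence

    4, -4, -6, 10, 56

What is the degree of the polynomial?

3

First differences: -8, -2, 16, 46
Second differences: 6, 18, 30
Third differences: 12, 12
The third differences are constant, so the polynomial has degree 3.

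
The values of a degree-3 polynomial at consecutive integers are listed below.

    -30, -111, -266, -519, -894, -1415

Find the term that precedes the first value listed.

First differences: -81, -155, -253, -375, -521
Second differences: -74, -98, -122, -146
Third differences: -24, -24, -24
The third differences are constant at -24.
Work back: -74 + 24 = -50;  -81 + 50 = -31;  -30 + 31 = 1

1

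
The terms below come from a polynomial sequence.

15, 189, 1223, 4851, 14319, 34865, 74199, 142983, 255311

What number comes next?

429189

D1: 174, 1034, 3628, 9468, 20546, 39334, 68784, 112328
D2: 860, 2594, 5840, 11078, 18788, 29450, 43544
D3: 1734, 3246, 5238, 7710, 10662, 14094
D4: 1512, 1992, 2472, 2952, 3432
D5: 480, 480, 480, 480
Fifth differences constant at 480.
3432 + 480 = 3912;  14094 + 3912 = 18006;  43544 + 18006 = 61550;  112328 + 61550 = 173878;  255311 + 173878 = 429189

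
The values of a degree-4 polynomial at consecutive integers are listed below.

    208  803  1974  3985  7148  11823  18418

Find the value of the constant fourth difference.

48

First differences: 595, 1171, 2011, 3163, 4675, 6595
Second differences: 576, 840, 1152, 1512, 1920
Third differences: 264, 312, 360, 408
Fourth differences: 48, 48, 48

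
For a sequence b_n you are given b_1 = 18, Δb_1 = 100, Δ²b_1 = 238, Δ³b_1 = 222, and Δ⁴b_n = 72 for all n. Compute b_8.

16006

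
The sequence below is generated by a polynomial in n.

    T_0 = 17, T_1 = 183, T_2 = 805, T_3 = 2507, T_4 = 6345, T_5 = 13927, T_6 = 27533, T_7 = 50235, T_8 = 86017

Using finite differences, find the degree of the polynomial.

5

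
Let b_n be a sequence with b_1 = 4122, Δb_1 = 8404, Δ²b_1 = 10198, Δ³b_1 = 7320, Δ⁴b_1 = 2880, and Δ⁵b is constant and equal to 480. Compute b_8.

644188

Build the table forward from the leading diagonal:
Fifth differences: 480  480  480  480  480  480  480  480
Fourth differences: 2880  3360  3840  4320  4800  5280  5760  6240
Third differences: 7320  10200  13560  17400  21720  26520  31800  37560
Second differences: 10198  17518  27718  41278  58678  80398  106918  138718
First differences: 8404  18602  36120  63838  105116  163794  244192  351110
b: 4122  12526  31128  67248  131086  236202  399996  644188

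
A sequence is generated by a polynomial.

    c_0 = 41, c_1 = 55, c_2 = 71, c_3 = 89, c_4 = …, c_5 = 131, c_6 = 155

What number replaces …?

Using the first 4 terms:
14, 16, 18
2, 2
Constant second difference = 2.
Extend forward: 18 + 2 = 20;  89 + 20 = 109

109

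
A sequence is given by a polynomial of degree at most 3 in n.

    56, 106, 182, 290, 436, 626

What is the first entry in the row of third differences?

6

First differences: 50, 76, 108, 146, 190
Second differences: 26, 32, 38, 44
Third differences: 6, 6, 6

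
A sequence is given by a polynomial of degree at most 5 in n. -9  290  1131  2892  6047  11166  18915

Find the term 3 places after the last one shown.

299, 841, 1761, 3155, 5119, 7749
542, 920, 1394, 1964, 2630
378, 474, 570, 666
96, 96, 96
Fourth differences constant at 96.
666 + 96 = 762;  2630 + 762 = 3392;  7749 + 3392 = 11141;  18915 + 11141 = 30056
762 + 96 = 858;  3392 + 858 = 4250;  11141 + 4250 = 15391;  30056 + 15391 = 45447
858 + 96 = 954;  4250 + 954 = 5204;  15391 + 5204 = 20595;  45447 + 20595 = 66042

66042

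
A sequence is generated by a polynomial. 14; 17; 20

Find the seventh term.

Δ: 3 , 3
The first differences are constant (3).
20 + 3 = 23
23 + 3 = 26
26 + 3 = 29
29 + 3 = 32

32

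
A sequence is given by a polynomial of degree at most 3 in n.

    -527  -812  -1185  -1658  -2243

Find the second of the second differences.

-100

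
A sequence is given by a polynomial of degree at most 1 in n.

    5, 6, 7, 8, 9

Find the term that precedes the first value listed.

First differences: 1, 1, 1, 1
The first differences are constant at 1.
Work back: 5 − 1 = 4

4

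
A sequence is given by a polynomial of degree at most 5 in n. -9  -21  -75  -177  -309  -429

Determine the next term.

D1: -12  -54  -102  -132  -120
D2: -42  -48  -30  12
D3: -6  18  42
D4: 24  24
Fourth differences constant at 24.
42 + 24 = 66;  12 + 66 = 78;  -120 + 78 = -42;  -429 − 42 = -471

-471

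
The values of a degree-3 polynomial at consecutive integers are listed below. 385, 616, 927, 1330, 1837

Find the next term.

2460

D1: 231, 311, 403, 507
D2: 80, 92, 104
D3: 12, 12
Constant third difference = 12, so extend:
104 + 12 = 116;  507 + 116 = 623;  1837 + 623 = 2460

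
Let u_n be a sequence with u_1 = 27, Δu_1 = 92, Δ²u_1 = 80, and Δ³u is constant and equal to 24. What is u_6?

Build the table forward from the leading diagonal:
Third differences: 24, 24, 24, 24, 24, 24
Second differences: 80, 104, 128, 152, 176, 200
First differences: 92, 172, 276, 404, 556, 732
u: 27, 119, 291, 567, 971, 1527

1527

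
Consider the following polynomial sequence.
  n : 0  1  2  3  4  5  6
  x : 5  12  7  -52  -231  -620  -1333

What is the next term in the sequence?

7  -5  -59  -179  -389  -713
-12  -54  -120  -210  -324
-42  -66  -90  -114
-24  -24  -24
Fourth differences constant at -24.
-114 − 24 = -138;  -324 − 138 = -462;  -713 − 462 = -1175;  -1333 − 1175 = -2508

-2508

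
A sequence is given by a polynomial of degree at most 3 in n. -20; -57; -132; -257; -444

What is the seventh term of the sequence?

-1052

Δ: -37, -75, -125, -187
Δ²: -38, -50, -62
Δ³: -12, -12
The third differences are constant (-12).
-62 − 12 = -74;  -187 − 74 = -261;  -444 − 261 = -705
-74 − 12 = -86;  -261 − 86 = -347;  -705 − 347 = -1052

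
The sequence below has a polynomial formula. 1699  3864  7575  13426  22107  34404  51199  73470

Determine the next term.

102291

D1: 2165, 3711, 5851, 8681, 12297, 16795, 22271
D2: 1546, 2140, 2830, 3616, 4498, 5476
D3: 594, 690, 786, 882, 978
D4: 96, 96, 96, 96
Fourth differences constant at 96.
978 + 96 = 1074;  5476 + 1074 = 6550;  22271 + 6550 = 28821;  73470 + 28821 = 102291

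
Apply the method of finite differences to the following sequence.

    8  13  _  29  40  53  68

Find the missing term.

20

Using the last 4 terms:
D1: 11, 13, 15
D2: 2, 2
Constant second difference = 2.
Extend backward: 11 − 2 = 9;  29 − 9 = 20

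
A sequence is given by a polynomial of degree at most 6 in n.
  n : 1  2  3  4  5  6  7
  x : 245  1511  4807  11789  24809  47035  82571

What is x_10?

D1: 1266, 3296, 6982, 13020, 22226, 35536
D2: 2030, 3686, 6038, 9206, 13310
D3: 1656, 2352, 3168, 4104
D4: 696, 816, 936
D5: 120, 120
The fifth differences are constant (120).
936 + 120 = 1056;  4104 + 1056 = 5160;  13310 + 5160 = 18470;  35536 + 18470 = 54006;  82571 + 54006 = 136577
1056 + 120 = 1176;  5160 + 1176 = 6336;  18470 + 6336 = 24806;  54006 + 24806 = 78812;  136577 + 78812 = 215389
1176 + 120 = 1296;  6336 + 1296 = 7632;  24806 + 7632 = 32438;  78812 + 32438 = 111250;  215389 + 111250 = 326639

326639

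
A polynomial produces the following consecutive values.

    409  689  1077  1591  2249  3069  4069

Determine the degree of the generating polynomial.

Δ: 280, 388, 514, 658, 820, 1000
Δ²: 108, 126, 144, 162, 180
Δ³: 18, 18, 18, 18
The third differences are constant, so the polynomial has degree 3.

3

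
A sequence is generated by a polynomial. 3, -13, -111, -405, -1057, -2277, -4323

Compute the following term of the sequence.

-16  -98  -294  -652  -1220  -2046
-82  -196  -358  -568  -826
-114  -162  -210  -258
-48  -48  -48
Constant fourth difference = -48, so extend:
-258 − 48 = -306;  -826 − 306 = -1132;  -2046 − 1132 = -3178;  -4323 − 3178 = -7501

-7501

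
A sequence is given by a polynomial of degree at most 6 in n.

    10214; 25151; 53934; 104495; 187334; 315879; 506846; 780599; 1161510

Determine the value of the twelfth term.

3258591

First differences: 14937  28783  50561  82839  128545  190967  273753  380911
Second differences: 13846  21778  32278  45706  62422  82786  107158
Third differences: 7932  10500  13428  16716  20364  24372
Fourth differences: 2568  2928  3288  3648  4008
Fifth differences: 360  360  360  360
Constant fifth difference = 360, so extend:
4008 + 360 = 4368;  24372 + 4368 = 28740;  107158 + 28740 = 135898;  380911 + 135898 = 516809;  1161510 + 516809 = 1678319
4368 + 360 = 4728;  28740 + 4728 = 33468;  135898 + 33468 = 169366;  516809 + 169366 = 686175;  1678319 + 686175 = 2364494
4728 + 360 = 5088;  33468 + 5088 = 38556;  169366 + 38556 = 207922;  686175 + 207922 = 894097;  2364494 + 894097 = 3258591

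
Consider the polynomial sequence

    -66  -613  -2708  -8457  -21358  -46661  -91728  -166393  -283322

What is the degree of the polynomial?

5

First differences: -547, -2095, -5749, -12901, -25303, -45067, -74665, -116929
Second differences: -1548, -3654, -7152, -12402, -19764, -29598, -42264
Third differences: -2106, -3498, -5250, -7362, -9834, -12666
Fourth differences: -1392, -1752, -2112, -2472, -2832
Fifth differences: -360, -360, -360, -360
The fifth differences are constant, so the polynomial has degree 5.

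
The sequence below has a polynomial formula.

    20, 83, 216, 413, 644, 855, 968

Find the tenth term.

-421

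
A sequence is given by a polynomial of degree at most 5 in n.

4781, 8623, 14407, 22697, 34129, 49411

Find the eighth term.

94717

3842 , 5784 , 8290 , 11432 , 15282
1942 , 2506 , 3142 , 3850
564 , 636 , 708
72 , 72
Fourth differences constant at 72.
708 + 72 = 780;  3850 + 780 = 4630;  15282 + 4630 = 19912;  49411 + 19912 = 69323
780 + 72 = 852;  4630 + 852 = 5482;  19912 + 5482 = 25394;  69323 + 25394 = 94717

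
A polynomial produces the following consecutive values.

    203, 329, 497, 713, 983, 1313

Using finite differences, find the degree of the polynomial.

126, 168, 216, 270, 330
42, 48, 54, 60
6, 6, 6
The third differences are constant, so the polynomial has degree 3.

3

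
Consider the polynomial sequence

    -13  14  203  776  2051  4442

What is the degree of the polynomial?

4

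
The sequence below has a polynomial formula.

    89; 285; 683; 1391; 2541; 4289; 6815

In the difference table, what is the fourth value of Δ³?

D1: 196, 398, 708, 1150, 1748, 2526
D2: 202, 310, 442, 598, 778
D3: 108, 132, 156, 180
D4: 24, 24, 24

180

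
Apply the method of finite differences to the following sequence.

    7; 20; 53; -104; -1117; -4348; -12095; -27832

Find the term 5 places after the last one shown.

First differences: 13 , 33 , -157 , -1013 , -3231 , -7747 , -15737
Second differences: 20 , -190 , -856 , -2218 , -4516 , -7990
Third differences: -210 , -666 , -1362 , -2298 , -3474
Fourth differences: -456 , -696 , -936 , -1176
Fifth differences: -240 , -240 , -240
The fifth differences are constant (-240).
-1176 − 240 = -1416;  -3474 − 1416 = -4890;  -7990 − 4890 = -12880;  -15737 − 12880 = -28617;  -27832 − 28617 = -56449
-1416 − 240 = -1656;  -4890 − 1656 = -6546;  -12880 − 6546 = -19426;  -28617 − 19426 = -48043;  -56449 − 48043 = -104492
-1656 − 240 = -1896;  -6546 − 1896 = -8442;  -19426 − 8442 = -27868;  -48043 − 27868 = -75911;  -104492 − 75911 = -180403
-1896 − 240 = -2136;  -8442 − 2136 = -10578;  -27868 − 10578 = -38446;  -75911 − 38446 = -114357;  -180403 − 114357 = -294760
-2136 − 240 = -2376;  -10578 − 2376 = -12954;  -38446 − 12954 = -51400;  -114357 − 51400 = -165757;  -294760 − 165757 = -460517

-460517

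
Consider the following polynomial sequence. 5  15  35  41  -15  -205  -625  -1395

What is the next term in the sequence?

-2659

10, 20, 6, -56, -190, -420, -770
10, -14, -62, -134, -230, -350
-24, -48, -72, -96, -120
-24, -24, -24, -24
The fourth differences are constant (-24).
-120 − 24 = -144;  -350 − 144 = -494;  -770 − 494 = -1264;  -1395 − 1264 = -2659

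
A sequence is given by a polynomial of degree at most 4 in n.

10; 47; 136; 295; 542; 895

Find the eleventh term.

4880

First differences: 37 , 89 , 159 , 247 , 353
Second differences: 52 , 70 , 88 , 106
Third differences: 18 , 18 , 18
The third differences are constant (18).
106 + 18 = 124;  353 + 124 = 477;  895 + 477 = 1372
124 + 18 = 142;  477 + 142 = 619;  1372 + 619 = 1991
142 + 18 = 160;  619 + 160 = 779;  1991 + 779 = 2770
160 + 18 = 178;  779 + 178 = 957;  2770 + 957 = 3727
178 + 18 = 196;  957 + 196 = 1153;  3727 + 1153 = 4880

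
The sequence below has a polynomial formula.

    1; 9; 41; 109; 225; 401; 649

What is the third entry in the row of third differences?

First differences: 8, 32, 68, 116, 176, 248
Second differences: 24, 36, 48, 60, 72
Third differences: 12, 12, 12, 12

12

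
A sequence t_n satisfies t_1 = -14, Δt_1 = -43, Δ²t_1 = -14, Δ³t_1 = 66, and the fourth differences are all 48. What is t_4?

-119

Build the table forward from the leading diagonal:
Δ⁴: 48, 48, 48, 48
Δ³: 66, 114, 162, 210
Δ²: -14, 52, 166, 328
Δ: -43, -57, -5, 161
t: -14, -57, -114, -119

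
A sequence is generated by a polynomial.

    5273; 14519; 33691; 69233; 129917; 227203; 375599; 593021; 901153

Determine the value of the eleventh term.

1897283

9246, 19172, 35542, 60684, 97286, 148396, 217422, 308132
9926, 16370, 25142, 36602, 51110, 69026, 90710
6444, 8772, 11460, 14508, 17916, 21684
2328, 2688, 3048, 3408, 3768
360, 360, 360, 360
The fifth differences are constant (360).
3768 + 360 = 4128;  21684 + 4128 = 25812;  90710 + 25812 = 116522;  308132 + 116522 = 424654;  901153 + 424654 = 1325807
4128 + 360 = 4488;  25812 + 4488 = 30300;  116522 + 30300 = 146822;  424654 + 146822 = 571476;  1325807 + 571476 = 1897283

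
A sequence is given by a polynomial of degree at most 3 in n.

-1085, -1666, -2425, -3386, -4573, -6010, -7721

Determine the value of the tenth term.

-14738

D1: -581 , -759 , -961 , -1187 , -1437 , -1711
D2: -178 , -202 , -226 , -250 , -274
D3: -24 , -24 , -24 , -24
Third differences constant at -24.
-274 − 24 = -298;  -1711 − 298 = -2009;  -7721 − 2009 = -9730
-298 − 24 = -322;  -2009 − 322 = -2331;  -9730 − 2331 = -12061
-322 − 24 = -346;  -2331 − 346 = -2677;  -12061 − 2677 = -14738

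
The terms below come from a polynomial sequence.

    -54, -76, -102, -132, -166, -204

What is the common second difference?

-4

Δ: -22, -26, -30, -34, -38
Δ²: -4, -4, -4, -4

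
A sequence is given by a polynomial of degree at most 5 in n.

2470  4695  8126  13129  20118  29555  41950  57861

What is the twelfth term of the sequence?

169505

D1: 2225, 3431, 5003, 6989, 9437, 12395, 15911
D2: 1206, 1572, 1986, 2448, 2958, 3516
D3: 366, 414, 462, 510, 558
D4: 48, 48, 48, 48
Fourth differences constant at 48.
558 + 48 = 606;  3516 + 606 = 4122;  15911 + 4122 = 20033;  57861 + 20033 = 77894
606 + 48 = 654;  4122 + 654 = 4776;  20033 + 4776 = 24809;  77894 + 24809 = 102703
654 + 48 = 702;  4776 + 702 = 5478;  24809 + 5478 = 30287;  102703 + 30287 = 132990
702 + 48 = 750;  5478 + 750 = 6228;  30287 + 6228 = 36515;  132990 + 36515 = 169505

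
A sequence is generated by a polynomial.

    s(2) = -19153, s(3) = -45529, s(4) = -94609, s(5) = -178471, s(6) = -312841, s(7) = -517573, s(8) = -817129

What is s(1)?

-26376  -49080  -83862  -134370  -204732  -299556
-22704  -34782  -50508  -70362  -94824
-12078  -15726  -19854  -24462
-3648  -4128  -4608
-480  -480
The fifth differences are constant at -480.
Work back: -3648 + 480 = -3168;  -12078 + 3168 = -8910;  -22704 + 8910 = -13794;  -26376 + 13794 = -12582;  -19153 + 12582 = -6571

-6571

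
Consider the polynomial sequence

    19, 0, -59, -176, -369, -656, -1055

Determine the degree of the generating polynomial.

3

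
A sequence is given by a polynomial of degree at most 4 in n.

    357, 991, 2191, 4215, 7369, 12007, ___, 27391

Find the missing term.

18531

Using the first 6 terms:
First differences: 634  1200  2024  3154  4638
Second differences: 566  824  1130  1484
Third differences: 258  306  354
Fourth differences: 48  48
Constant fourth difference = 48.
Extend forward: 354 + 48 = 402;  1484 + 402 = 1886;  4638 + 1886 = 6524;  12007 + 6524 = 18531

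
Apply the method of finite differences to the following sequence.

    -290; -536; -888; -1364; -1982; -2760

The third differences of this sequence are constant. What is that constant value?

-18

First differences: -246, -352, -476, -618, -778
Second differences: -106, -124, -142, -160
Third differences: -18, -18, -18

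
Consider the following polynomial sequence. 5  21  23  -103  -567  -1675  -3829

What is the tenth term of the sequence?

-22027

D1: 16 , 2 , -126 , -464 , -1108 , -2154
D2: -14 , -128 , -338 , -644 , -1046
D3: -114 , -210 , -306 , -402
D4: -96 , -96 , -96
Fourth differences constant at -96.
-402 − 96 = -498;  -1046 − 498 = -1544;  -2154 − 1544 = -3698;  -3829 − 3698 = -7527
-498 − 96 = -594;  -1544 − 594 = -2138;  -3698 − 2138 = -5836;  -7527 − 5836 = -13363
-594 − 96 = -690;  -2138 − 690 = -2828;  -5836 − 2828 = -8664;  -13363 − 8664 = -22027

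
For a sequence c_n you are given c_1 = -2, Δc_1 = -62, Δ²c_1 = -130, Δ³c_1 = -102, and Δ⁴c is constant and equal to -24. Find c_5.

Build the table forward from the leading diagonal:
Fourth differences: -24  -24  -24  -24  -24
Third differences: -102  -126  -150  -174  -198
Second differences: -130  -232  -358  -508  -682
First differences: -62  -192  -424  -782  -1290
c: -2  -64  -256  -680  -1462

-1462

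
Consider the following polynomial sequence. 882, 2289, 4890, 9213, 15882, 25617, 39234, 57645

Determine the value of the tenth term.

112977

D1: 1407 , 2601 , 4323 , 6669 , 9735 , 13617 , 18411
D2: 1194 , 1722 , 2346 , 3066 , 3882 , 4794
D3: 528 , 624 , 720 , 816 , 912
D4: 96 , 96 , 96 , 96
Fourth differences constant at 96.
912 + 96 = 1008;  4794 + 1008 = 5802;  18411 + 5802 = 24213;  57645 + 24213 = 81858
1008 + 96 = 1104;  5802 + 1104 = 6906;  24213 + 6906 = 31119;  81858 + 31119 = 112977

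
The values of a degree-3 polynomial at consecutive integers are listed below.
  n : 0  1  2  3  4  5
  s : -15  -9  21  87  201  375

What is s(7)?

6, 30, 66, 114, 174
24, 36, 48, 60
12, 12, 12
Constant third difference = 12, so extend:
60 + 12 = 72;  174 + 72 = 246;  375 + 246 = 621
72 + 12 = 84;  246 + 84 = 330;  621 + 330 = 951

951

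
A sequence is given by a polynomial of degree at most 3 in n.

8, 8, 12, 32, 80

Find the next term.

168

Δ: 0  4  20  48
Δ²: 4  16  28
Δ³: 12  12
Constant third difference = 12, so extend:
28 + 12 = 40;  48 + 40 = 88;  80 + 88 = 168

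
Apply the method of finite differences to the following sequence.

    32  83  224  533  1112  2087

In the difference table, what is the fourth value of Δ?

D1: 51, 141, 309, 579, 975
D2: 90, 168, 270, 396
D3: 78, 102, 126
D4: 24, 24

579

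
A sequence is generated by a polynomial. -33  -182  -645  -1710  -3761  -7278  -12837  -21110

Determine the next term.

-32865

-149, -463, -1065, -2051, -3517, -5559, -8273
-314, -602, -986, -1466, -2042, -2714
-288, -384, -480, -576, -672
-96, -96, -96, -96
Constant fourth difference = -96, so extend:
-672 − 96 = -768;  -2714 − 768 = -3482;  -8273 − 3482 = -11755;  -21110 − 11755 = -32865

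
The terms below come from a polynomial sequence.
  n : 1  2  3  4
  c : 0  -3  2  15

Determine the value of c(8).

147

D1: -3 , 5 , 13
D2: 8 , 8
The second differences are constant (8).
13 + 8 = 21;  15 + 21 = 36
21 + 8 = 29;  36 + 29 = 65
29 + 8 = 37;  65 + 37 = 102
37 + 8 = 45;  102 + 45 = 147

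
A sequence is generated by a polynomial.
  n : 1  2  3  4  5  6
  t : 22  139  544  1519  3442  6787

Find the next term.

117, 405, 975, 1923, 3345
288, 570, 948, 1422
282, 378, 474
96, 96
Fourth differences constant at 96.
474 + 96 = 570;  1422 + 570 = 1992;  3345 + 1992 = 5337;  6787 + 5337 = 12124

12124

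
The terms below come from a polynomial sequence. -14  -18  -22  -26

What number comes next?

-30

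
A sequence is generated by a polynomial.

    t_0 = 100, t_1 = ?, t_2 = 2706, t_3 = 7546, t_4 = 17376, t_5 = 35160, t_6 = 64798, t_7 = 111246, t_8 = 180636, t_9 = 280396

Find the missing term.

Using the last 8 terms:
D1: 4840  9830  17784  29638  46448  69390  99760
D2: 4990  7954  11854  16810  22942  30370
D3: 2964  3900  4956  6132  7428
D4: 936  1056  1176  1296
D5: 120  120  120
Constant fifth difference = 120.
Extend backward: 936 − 120 = 816;  2964 − 816 = 2148;  4990 − 2148 = 2842;  4840 − 2842 = 1998;  2706 − 1998 = 708

708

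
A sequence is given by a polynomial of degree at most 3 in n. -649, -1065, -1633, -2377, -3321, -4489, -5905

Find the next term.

-7593

First differences: -416, -568, -744, -944, -1168, -1416
Second differences: -152, -176, -200, -224, -248
Third differences: -24, -24, -24, -24
Third differences constant at -24.
-248 − 24 = -272;  -1416 − 272 = -1688;  -5905 − 1688 = -7593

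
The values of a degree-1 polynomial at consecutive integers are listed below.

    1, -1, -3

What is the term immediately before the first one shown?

3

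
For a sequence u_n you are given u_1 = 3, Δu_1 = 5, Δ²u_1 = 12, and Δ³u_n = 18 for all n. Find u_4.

72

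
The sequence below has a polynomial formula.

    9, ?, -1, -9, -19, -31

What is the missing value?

5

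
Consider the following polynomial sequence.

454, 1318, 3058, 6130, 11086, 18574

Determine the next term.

Δ: 864, 1740, 3072, 4956, 7488
Δ²: 876, 1332, 1884, 2532
Δ³: 456, 552, 648
Δ⁴: 96, 96
Constant fourth difference = 96, so extend:
648 + 96 = 744;  2532 + 744 = 3276;  7488 + 3276 = 10764;  18574 + 10764 = 29338

29338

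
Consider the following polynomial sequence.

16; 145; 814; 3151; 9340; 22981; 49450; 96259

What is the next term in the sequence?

173416

D1: 129, 669, 2337, 6189, 13641, 26469, 46809
D2: 540, 1668, 3852, 7452, 12828, 20340
D3: 1128, 2184, 3600, 5376, 7512
D4: 1056, 1416, 1776, 2136
D5: 360, 360, 360
Constant fifth difference = 360, so extend:
2136 + 360 = 2496;  7512 + 2496 = 10008;  20340 + 10008 = 30348;  46809 + 30348 = 77157;  96259 + 77157 = 173416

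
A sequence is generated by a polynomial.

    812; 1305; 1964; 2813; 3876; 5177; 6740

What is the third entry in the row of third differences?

First differences: 493, 659, 849, 1063, 1301, 1563
Second differences: 166, 190, 214, 238, 262
Third differences: 24, 24, 24, 24

24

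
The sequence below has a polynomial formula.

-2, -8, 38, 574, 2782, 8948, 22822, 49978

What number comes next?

98174

D1: -6  46  536  2208  6166  13874  27156
D2: 52  490  1672  3958  7708  13282
D3: 438  1182  2286  3750  5574
D4: 744  1104  1464  1824
D5: 360  360  360
Fifth differences constant at 360.
1824 + 360 = 2184;  5574 + 2184 = 7758;  13282 + 7758 = 21040;  27156 + 21040 = 48196;  49978 + 48196 = 98174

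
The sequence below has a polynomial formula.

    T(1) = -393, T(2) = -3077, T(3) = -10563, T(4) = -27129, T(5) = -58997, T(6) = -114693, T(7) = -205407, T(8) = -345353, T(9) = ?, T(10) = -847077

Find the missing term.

Using the first 8 terms:
-2684, -7486, -16566, -31868, -55696, -90714, -139946
-4802, -9080, -15302, -23828, -35018, -49232
-4278, -6222, -8526, -11190, -14214
-1944, -2304, -2664, -3024
-360, -360, -360
Constant fifth difference = -360.
Extend forward: -3024 − 360 = -3384;  -14214 − 3384 = -17598;  -49232 − 17598 = -66830;  -139946 − 66830 = -206776;  -345353 − 206776 = -552129

-552129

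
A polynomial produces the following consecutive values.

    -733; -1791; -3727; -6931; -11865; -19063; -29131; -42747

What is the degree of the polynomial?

First differences: -1058, -1936, -3204, -4934, -7198, -10068, -13616
Second differences: -878, -1268, -1730, -2264, -2870, -3548
Third differences: -390, -462, -534, -606, -678
Fourth differences: -72, -72, -72, -72
The fourth differences are constant, so the polynomial has degree 4.

4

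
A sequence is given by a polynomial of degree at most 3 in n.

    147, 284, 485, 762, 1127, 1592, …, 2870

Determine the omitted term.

2169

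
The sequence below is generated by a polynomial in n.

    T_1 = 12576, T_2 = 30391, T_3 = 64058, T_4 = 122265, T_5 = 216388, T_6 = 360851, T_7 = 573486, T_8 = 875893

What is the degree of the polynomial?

5

First differences: 17815, 33667, 58207, 94123, 144463, 212635, 302407
Second differences: 15852, 24540, 35916, 50340, 68172, 89772
Third differences: 8688, 11376, 14424, 17832, 21600
Fourth differences: 2688, 3048, 3408, 3768
Fifth differences: 360, 360, 360
The fifth differences are constant, so the polynomial has degree 5.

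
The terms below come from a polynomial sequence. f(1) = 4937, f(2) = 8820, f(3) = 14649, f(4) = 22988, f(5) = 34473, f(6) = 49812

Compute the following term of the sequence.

69785

First differences: 3883, 5829, 8339, 11485, 15339
Second differences: 1946, 2510, 3146, 3854
Third differences: 564, 636, 708
Fourth differences: 72, 72
The fourth differences are constant (72).
708 + 72 = 780;  3854 + 780 = 4634;  15339 + 4634 = 19973;  49812 + 19973 = 69785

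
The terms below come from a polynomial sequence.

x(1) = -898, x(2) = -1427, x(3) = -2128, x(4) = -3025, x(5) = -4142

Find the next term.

-5503

-529 , -701 , -897 , -1117
-172 , -196 , -220
-24 , -24
The third differences are constant (-24).
-220 − 24 = -244;  -1117 − 244 = -1361;  -4142 − 1361 = -5503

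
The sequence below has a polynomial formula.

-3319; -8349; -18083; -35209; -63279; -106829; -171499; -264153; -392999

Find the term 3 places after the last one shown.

-5030, -9734, -17126, -28070, -43550, -64670, -92654, -128846
-4704, -7392, -10944, -15480, -21120, -27984, -36192
-2688, -3552, -4536, -5640, -6864, -8208
-864, -984, -1104, -1224, -1344
-120, -120, -120, -120
The fifth differences are constant (-120).
-1344 − 120 = -1464;  -8208 − 1464 = -9672;  -36192 − 9672 = -45864;  -128846 − 45864 = -174710;  -392999 − 174710 = -567709
-1464 − 120 = -1584;  -9672 − 1584 = -11256;  -45864 − 11256 = -57120;  -174710 − 57120 = -231830;  -567709 − 231830 = -799539
-1584 − 120 = -1704;  -11256 − 1704 = -12960;  -57120 − 12960 = -70080;  -231830 − 70080 = -301910;  -799539 − 301910 = -1101449

-1101449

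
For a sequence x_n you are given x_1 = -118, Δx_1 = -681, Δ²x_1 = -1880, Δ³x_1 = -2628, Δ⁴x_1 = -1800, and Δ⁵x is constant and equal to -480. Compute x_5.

-26434

Build the table forward from the leading diagonal:
Fifth differences: -480, -480, -480, -480, -480
Fourth differences: -1800, -2280, -2760, -3240, -3720
Third differences: -2628, -4428, -6708, -9468, -12708
Second differences: -1880, -4508, -8936, -15644, -25112
First differences: -681, -2561, -7069, -16005, -31649
x: -118, -799, -3360, -10429, -26434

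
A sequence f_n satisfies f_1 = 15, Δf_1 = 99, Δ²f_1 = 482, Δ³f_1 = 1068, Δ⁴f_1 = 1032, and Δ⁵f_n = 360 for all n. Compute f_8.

91890

Build the table forward from the leading diagonal:
D5: 360, 360, 360, 360, 360, 360, 360, 360
D4: 1032, 1392, 1752, 2112, 2472, 2832, 3192, 3552
D3: 1068, 2100, 3492, 5244, 7356, 9828, 12660, 15852
D2: 482, 1550, 3650, 7142, 12386, 19742, 29570, 42230
D1: 99, 581, 2131, 5781, 12923, 25309, 45051, 74621
f: 15, 114, 695, 2826, 8607, 21530, 46839, 91890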